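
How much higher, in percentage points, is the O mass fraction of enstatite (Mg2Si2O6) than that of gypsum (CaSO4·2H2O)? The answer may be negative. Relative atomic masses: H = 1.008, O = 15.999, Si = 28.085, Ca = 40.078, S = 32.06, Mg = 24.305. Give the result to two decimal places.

-7.95 percentage points

O in Mg2Si2O6: molar mass 200.774 g/mol; 6×15.999 = 95.994 g → 47.81 wt%.
O in CaSO4·2H2O: molar mass 172.164 g/mol; 6×15.999 = 95.994 g → 55.76 wt%.
Difference = 47.81 − 55.76 = -7.95 percentage points.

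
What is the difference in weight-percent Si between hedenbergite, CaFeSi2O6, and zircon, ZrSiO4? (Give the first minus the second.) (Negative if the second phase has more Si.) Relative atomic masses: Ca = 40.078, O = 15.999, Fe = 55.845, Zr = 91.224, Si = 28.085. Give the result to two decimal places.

M(CaFeSi2O6) = 248.087 g/mol, so wt% Si = 56.170/248.087 × 100 = 22.64%.
M(ZrSiO4) = 183.305 g/mol, so wt% Si = 28.085/183.305 × 100 = 15.32%.
22.64 − 15.32 = 7.32 pp.

7.32 percentage points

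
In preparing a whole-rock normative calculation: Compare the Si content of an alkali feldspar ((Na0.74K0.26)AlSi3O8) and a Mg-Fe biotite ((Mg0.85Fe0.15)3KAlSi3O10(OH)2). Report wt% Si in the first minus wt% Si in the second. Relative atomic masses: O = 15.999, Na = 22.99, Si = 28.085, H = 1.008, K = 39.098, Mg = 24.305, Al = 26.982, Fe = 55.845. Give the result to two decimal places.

Si in (Na0.74K0.26)AlSi3O8: molar mass 266.407 g/mol; 3×28.085 = 84.255 g → 31.63 wt%.
Si in (Mg0.85Fe0.15)3KAlSi3O10(OH)2: molar mass 431.447 g/mol; 3×28.085 = 84.255 g → 19.53 wt%.
Difference = 31.63 − 19.53 = 12.10 percentage points.

12.10 percentage points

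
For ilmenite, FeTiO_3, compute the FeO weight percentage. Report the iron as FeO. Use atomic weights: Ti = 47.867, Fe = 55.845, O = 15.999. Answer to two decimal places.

M(FeTiO_3) = 151.709 g/mol; M(FeO) = 71.844 g/mol.
Moles FeO per formula unit = 1 Fe ÷ 1 = 1.0000.
FeO fraction = (1.0000 × 71.844) / 151.709 = 71.844/151.709 = 0.4736.

47.36 wt%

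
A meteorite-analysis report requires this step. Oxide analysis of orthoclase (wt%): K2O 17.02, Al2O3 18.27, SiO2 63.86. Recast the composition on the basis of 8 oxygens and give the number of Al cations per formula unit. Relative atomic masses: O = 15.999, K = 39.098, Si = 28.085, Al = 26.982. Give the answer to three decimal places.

17.02 wt% K2O ÷ 94.195 g/mol = 0.18069 mol, giving 0.36138 K and 0.18069 O.
18.27 wt% Al2O3 ÷ 101.961 g/mol = 0.17919 mol, giving 0.35838 Al and 0.53757 O.
63.86 wt% SiO2 ÷ 60.083 g/mol = 1.06286 mol, giving 1.06286 Si and 2.12572 O.
Oxygen sums to 2.84398; scaling by 8/2.84398 = 2.81296 puts the formula on 8 O.
Al: 0.35838 × 2.81296 = 1.008 atoms per formula unit.

1.008 Al apfu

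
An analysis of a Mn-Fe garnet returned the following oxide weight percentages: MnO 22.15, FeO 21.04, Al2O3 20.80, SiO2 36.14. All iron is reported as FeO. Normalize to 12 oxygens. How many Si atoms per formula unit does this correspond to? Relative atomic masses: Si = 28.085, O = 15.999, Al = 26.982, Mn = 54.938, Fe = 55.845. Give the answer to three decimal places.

22.15 wt% MnO ÷ 70.937 g/mol = 0.31225 mol, giving 0.31225 Mn and 0.31225 O.
21.04 wt% FeO ÷ 71.844 g/mol = 0.29286 mol, giving 0.29286 Fe and 0.29286 O.
20.80 wt% Al2O3 ÷ 101.961 g/mol = 0.20400 mol, giving 0.40800 Al and 0.61200 O.
36.14 wt% SiO2 ÷ 60.083 g/mol = 0.60150 mol, giving 0.60150 Si and 1.20300 O.
Oxygen sums to 2.42011; scaling by 12/2.42011 = 4.95845 puts the formula on 12 O.
Si: 0.60150 × 4.95845 = 2.983 atoms per formula unit.

2.983 Si apfu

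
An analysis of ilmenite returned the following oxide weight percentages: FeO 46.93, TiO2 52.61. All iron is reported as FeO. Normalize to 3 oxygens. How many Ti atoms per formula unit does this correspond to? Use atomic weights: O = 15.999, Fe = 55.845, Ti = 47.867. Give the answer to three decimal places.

1.003 Ti apfu

FeO: 46.93/71.844 = 0.65322 mol → 0.65322 mol Fe, 0.65322 mol O.
TiO2: 52.61/79.865 = 0.65874 mol → 0.65874 mol Ti, 1.31748 mol O.
Total oxygen = 1.97070 mol. Normalization factor = 3/1.97070 = 1.52230.
Ti per 3 O = 0.65874 × 1.52230 = 1.003.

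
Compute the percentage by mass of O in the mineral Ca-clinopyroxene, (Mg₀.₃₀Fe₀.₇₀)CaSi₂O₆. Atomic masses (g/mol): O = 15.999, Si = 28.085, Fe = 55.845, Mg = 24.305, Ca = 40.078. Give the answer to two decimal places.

Molar mass of (Mg₀.₃₀Fe₀.₇₀)CaSi₂O₆: 0.30×24.305 + 0.70×55.845 + 1×40.078 + 2×28.085 + 6×15.999 = 238.625 g/mol.
Mass of O per formula unit: 6 × 15.999 = 95.994 g.
Weight fraction O = 95.994 / 238.625 = 0.4023.

40.23 mass %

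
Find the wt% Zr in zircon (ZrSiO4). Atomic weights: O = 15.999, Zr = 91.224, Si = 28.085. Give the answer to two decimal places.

Molar mass of ZrSiO4: 1·91.224 + 1·28.085 + 4·15.999 = 183.305 g/mol.
Mass of Zr per formula unit: 1 × 91.224 = 91.224 g.
Weight fraction Zr = 91.224 / 183.305 = 0.4977.

49.77 mass %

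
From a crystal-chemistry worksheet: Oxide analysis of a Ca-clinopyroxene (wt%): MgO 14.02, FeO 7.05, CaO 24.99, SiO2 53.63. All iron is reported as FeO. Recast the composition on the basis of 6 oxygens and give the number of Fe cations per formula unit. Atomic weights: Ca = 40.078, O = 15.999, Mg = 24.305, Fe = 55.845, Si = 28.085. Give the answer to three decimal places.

14.02 wt% MgO ÷ 40.304 g/mol = 0.34786 mol, giving 0.34786 Mg and 0.34786 O.
7.05 wt% FeO ÷ 71.844 g/mol = 0.09813 mol, giving 0.09813 Fe and 0.09813 O.
24.99 wt% CaO ÷ 56.077 g/mol = 0.44564 mol, giving 0.44564 Ca and 0.44564 O.
53.63 wt% SiO2 ÷ 60.083 g/mol = 0.89260 mol, giving 0.89260 Si and 1.78520 O.
Oxygen sums to 2.67683; scaling by 6/2.67683 = 2.24146 puts the formula on 6 O.
Fe: 0.09813 × 2.24146 = 0.220 atoms per formula unit.

0.220 Fe apfu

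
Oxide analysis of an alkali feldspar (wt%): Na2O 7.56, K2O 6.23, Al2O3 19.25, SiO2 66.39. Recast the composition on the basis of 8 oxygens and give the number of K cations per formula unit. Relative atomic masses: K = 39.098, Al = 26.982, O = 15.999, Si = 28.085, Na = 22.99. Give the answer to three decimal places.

7.56 wt% Na2O ÷ 61.979 g/mol = 0.12198 mol, giving 0.24396 Na and 0.12198 O.
6.23 wt% K2O ÷ 94.195 g/mol = 0.06614 mol, giving 0.13228 K and 0.06614 O.
19.25 wt% Al2O3 ÷ 101.961 g/mol = 0.18880 mol, giving 0.37760 Al and 0.56640 O.
66.39 wt% SiO2 ÷ 60.083 g/mol = 1.10497 mol, giving 1.10497 Si and 2.20994 O.
Oxygen sums to 2.96446; scaling by 8/2.96446 = 2.69864 puts the formula on 8 O.
K: 0.13228 × 2.69864 = 0.357 atoms per formula unit.

0.357 K apfu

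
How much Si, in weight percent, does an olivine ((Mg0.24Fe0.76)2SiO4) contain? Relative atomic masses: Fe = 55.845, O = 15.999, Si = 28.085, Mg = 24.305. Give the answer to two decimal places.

14.89 weight percent

Formula mass = 0.48×24.305 + 1.52×55.845 + 1×28.085 + 4×15.999 = 188.632 g/mol, of which 28.085 g is Si.
So Si makes up 28.085/188.632 = 0.1489 of the mass, i.e. 14.89%.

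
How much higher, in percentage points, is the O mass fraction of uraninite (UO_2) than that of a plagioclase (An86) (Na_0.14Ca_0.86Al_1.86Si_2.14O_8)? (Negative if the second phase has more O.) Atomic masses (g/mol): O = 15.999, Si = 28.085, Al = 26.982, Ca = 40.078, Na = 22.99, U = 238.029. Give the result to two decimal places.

First mineral: 31.998 g O in 270.027 g formula = 11.85 wt% O.
Second mineral: 127.992 g O in 275.966 g formula = 46.38 wt% O.
11.85% − 46.38% gives a difference of -34.53 percentage points.

-34.53 percentage points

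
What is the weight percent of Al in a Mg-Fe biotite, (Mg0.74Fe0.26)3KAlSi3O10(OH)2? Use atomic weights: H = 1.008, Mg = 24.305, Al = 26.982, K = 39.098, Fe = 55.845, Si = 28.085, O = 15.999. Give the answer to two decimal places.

6.11 weight percent

Molar mass of (Mg0.74Fe0.26)3KAlSi3O10(OH)2: 2.22*24.305 + 0.78*55.845 + 1*39.098 + 1*26.982 + 3*28.085 + 12*15.999 + 2*1.008 = 441.855 g/mol.
Mass of Al per formula unit: 1 × 26.982 = 26.982 g.
Weight fraction Al = 26.982 / 441.855 = 0.0611.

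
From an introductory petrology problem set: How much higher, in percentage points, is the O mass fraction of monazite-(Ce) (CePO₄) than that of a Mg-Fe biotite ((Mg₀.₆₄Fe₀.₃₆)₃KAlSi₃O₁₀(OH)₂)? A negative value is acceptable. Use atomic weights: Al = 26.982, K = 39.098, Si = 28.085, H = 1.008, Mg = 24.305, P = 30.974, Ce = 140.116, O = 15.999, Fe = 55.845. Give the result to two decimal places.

-15.32 percentage points

First mineral: 63.996 g O in 235.086 g formula = 27.22 wt% O.
Second mineral: 191.988 g O in 451.317 g formula = 42.54 wt% O.
27.22% − 42.54% gives a difference of -15.32 percentage points.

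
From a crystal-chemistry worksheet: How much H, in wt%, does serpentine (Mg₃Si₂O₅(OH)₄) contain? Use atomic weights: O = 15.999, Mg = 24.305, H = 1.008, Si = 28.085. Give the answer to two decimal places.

Molar mass of Mg₃Si₂O₅(OH)₄: 3·24.305 + 2·28.085 + 9·15.999 + 4·1.008 = 277.108 g/mol.
Mass of H per formula unit: 4 × 1.008 = 4.032 g.
Weight fraction H = 4.032 / 277.108 = 0.0146.

1.46 wt%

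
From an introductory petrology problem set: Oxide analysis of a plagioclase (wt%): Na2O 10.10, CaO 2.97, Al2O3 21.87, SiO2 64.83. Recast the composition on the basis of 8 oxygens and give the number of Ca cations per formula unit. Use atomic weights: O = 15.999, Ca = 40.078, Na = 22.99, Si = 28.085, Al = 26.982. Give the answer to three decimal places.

10.10 wt% Na2O ÷ 61.979 g/mol = 0.16296 mol, giving 0.32592 Na and 0.16296 O.
2.97 wt% CaO ÷ 56.077 g/mol = 0.05296 mol, giving 0.05296 Ca and 0.05296 O.
21.87 wt% Al2O3 ÷ 101.961 g/mol = 0.21449 mol, giving 0.42898 Al and 0.64347 O.
64.83 wt% SiO2 ÷ 60.083 g/mol = 1.07901 mol, giving 1.07901 Si and 2.15802 O.
Oxygen sums to 3.01741; scaling by 8/3.01741 = 2.65128 puts the formula on 8 O.
Ca: 0.05296 × 2.65128 = 0.140 atoms per formula unit.

0.140 Ca apfu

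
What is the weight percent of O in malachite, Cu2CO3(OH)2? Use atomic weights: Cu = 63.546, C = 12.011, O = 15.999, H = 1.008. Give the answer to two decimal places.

Formula mass = 2*63.546 + 1*12.011 + 5*15.999 + 2*1.008 = 221.114 g/mol, of which 79.995 g is O.
So O makes up 79.995/221.114 = 0.3618 of the mass, i.e. 36.18%.

36.18 weight percent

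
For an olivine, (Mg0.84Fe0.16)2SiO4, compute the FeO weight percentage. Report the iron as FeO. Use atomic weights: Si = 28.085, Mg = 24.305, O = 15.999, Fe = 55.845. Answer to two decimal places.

15.25 wt%

Molar mass of (Mg0.84Fe0.16)2SiO4 = 1.68*24.305 + 0.32*55.845 + 1*28.085 + 4*15.999 = 150.784 g/mol.
Each formula unit contains 0.32 Fe, equivalent to 0.32/1 = 0.3200 mol FeO.
M(FeO) = 1×55.845 + 1×15.999 = 71.844 g/mol.
Mass of FeO per formula unit = 0.3200 × 71.844 = 22.990 g.
FeO wt% = 22.990 / 150.784 × 100 = 15.25%.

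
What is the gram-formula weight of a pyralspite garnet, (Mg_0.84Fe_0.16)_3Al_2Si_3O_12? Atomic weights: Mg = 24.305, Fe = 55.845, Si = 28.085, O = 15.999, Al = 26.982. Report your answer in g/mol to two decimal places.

418.26 g/mol

The formula mass is the sum 2.52*24.305 + 0.48*55.845 + 2*26.982 + 3*28.085 + 12*15.999.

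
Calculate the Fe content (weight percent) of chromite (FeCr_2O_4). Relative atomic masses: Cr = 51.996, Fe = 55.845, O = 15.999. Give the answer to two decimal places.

M(FeCr_2O_4) = 223.833 g/mol.
Fe contributes 1 × 55.845 = 55.845 g per mole.
55.845/223.833 = 0.2495 → 24.95%.

24.95 weight percent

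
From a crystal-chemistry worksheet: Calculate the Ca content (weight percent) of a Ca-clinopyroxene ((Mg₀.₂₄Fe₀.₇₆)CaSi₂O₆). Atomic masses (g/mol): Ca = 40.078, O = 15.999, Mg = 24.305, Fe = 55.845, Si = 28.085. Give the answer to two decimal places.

16.66 weight percent

Molar mass of (Mg₀.₂₄Fe₀.₇₆)CaSi₂O₆: 0.24*24.305 + 0.76*55.845 + 1*40.078 + 2*28.085 + 6*15.999 = 240.517 g/mol.
Mass of Ca per formula unit: 1 × 40.078 = 40.078 g.
Weight fraction Ca = 40.078 / 240.517 = 0.1666.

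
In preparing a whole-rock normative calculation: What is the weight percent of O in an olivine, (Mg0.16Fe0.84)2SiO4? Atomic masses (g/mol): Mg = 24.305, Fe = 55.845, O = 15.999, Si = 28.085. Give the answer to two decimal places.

Molar mass of (Mg0.16Fe0.84)2SiO4: 0.32·24.305 + 1.68·55.845 + 1·28.085 + 4·15.999 = 193.678 g/mol.
Mass of O per formula unit: 4 × 15.999 = 63.996 g.
Weight fraction O = 63.996 / 193.678 = 0.3304.

33.04 mass %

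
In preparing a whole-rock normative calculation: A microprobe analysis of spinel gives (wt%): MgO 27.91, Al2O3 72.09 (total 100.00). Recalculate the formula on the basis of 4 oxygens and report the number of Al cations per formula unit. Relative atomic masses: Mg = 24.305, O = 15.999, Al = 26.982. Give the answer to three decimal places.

MgO (M=40.304): mol = 0.69249; Mg = 0.69249, O = 0.69249.
Al2O3 (M=101.961): mol = 0.70704; Al = 1.41408, O = 2.12112.
ΣO = 2.81361; factor = 4/ΣO = 1.42166.
Al apfu = 1.41408 × 1.42166 = 2.010.

2.010 Al apfu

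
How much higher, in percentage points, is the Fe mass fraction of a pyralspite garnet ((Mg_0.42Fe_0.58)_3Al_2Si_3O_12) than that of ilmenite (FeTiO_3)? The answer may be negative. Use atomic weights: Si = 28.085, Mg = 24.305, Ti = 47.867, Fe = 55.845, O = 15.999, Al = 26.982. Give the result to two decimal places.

First mineral: 97.170 g Fe in 458.002 g formula = 21.22 wt% Fe.
Second mineral: 55.845 g Fe in 151.709 g formula = 36.81 wt% Fe.
21.22% − 36.81% gives a difference of -15.59 percentage points.

-15.59 percentage points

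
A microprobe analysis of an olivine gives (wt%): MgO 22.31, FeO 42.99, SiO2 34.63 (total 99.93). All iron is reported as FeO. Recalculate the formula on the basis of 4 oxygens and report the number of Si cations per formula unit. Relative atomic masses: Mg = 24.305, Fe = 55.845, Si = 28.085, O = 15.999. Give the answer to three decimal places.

1.000 Si apfu

MgO (M=40.304): mol = 0.55354; Mg = 0.55354, O = 0.55354.
FeO (M=71.844): mol = 0.59838; Fe = 0.59838, O = 0.59838.
SiO2 (M=60.083): mol = 0.57637; Si = 0.57637, O = 1.15274.
ΣO = 2.30466; factor = 4/ΣO = 1.73561.
Si apfu = 0.57637 × 1.73561 = 1.000.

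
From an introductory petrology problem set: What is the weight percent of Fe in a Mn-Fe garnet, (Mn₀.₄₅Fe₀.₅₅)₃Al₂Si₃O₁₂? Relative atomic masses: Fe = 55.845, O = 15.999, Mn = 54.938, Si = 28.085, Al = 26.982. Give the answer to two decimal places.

18.56 mass %

Formula mass = 1.35*54.938 + 1.65*55.845 + 2*26.982 + 3*28.085 + 12*15.999 = 496.518 g/mol, of which 92.144 g is Fe.
So Fe makes up 92.144/496.518 = 0.1856 of the mass, i.e. 18.56%.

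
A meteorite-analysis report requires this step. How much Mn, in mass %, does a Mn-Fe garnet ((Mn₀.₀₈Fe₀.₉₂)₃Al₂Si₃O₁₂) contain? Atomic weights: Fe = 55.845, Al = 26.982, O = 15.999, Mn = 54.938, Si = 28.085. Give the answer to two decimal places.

2.65 mass %

Formula mass = 0.24*54.938 + 2.76*55.845 + 2*26.982 + 3*28.085 + 12*15.999 = 497.524 g/mol, of which 13.185 g is Mn.
So Mn makes up 13.185/497.524 = 0.0265 of the mass, i.e. 2.65%.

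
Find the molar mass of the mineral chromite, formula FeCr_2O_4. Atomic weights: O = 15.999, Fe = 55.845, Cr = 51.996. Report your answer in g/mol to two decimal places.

223.83 g/mol

Fe: 1 × 55.845 = 55.8450
Cr: 2 × 51.996 = 103.9920
O: 4 × 15.999 = 63.9960
Summing the contributions gives the formula mass.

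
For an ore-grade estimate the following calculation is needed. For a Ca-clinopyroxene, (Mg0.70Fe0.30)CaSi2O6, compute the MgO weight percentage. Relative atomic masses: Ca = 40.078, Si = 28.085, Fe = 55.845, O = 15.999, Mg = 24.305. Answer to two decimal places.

12.48 wt%

Molar mass of (Mg0.70Fe0.30)CaSi2O6 = 0.70·24.305 + 0.30·55.845 + 1·40.078 + 2·28.085 + 6·15.999 = 226.009 g/mol.
Each formula unit contains 0.70 Mg, equivalent to 0.70/1 = 0.7000 mol MgO.
M(MgO) = 1×24.305 + 1×15.999 = 40.304 g/mol.
Mass of MgO per formula unit = 0.7000 × 40.304 = 28.213 g.
MgO wt% = 28.213 / 226.009 × 100 = 12.48%.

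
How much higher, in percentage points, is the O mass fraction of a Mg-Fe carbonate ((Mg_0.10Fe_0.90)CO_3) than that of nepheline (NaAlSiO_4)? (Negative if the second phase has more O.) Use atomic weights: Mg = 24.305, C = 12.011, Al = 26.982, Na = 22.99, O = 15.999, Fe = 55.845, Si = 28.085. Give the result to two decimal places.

O in (Mg_0.10Fe_0.90)CO_3: molar mass 112.699 g/mol; 3×15.999 = 47.997 g → 42.59 wt%.
O in NaAlSiO_4: molar mass 142.053 g/mol; 4×15.999 = 63.996 g → 45.05 wt%.
Difference = 42.59 − 45.05 = -2.46 percentage points.

-2.46 percentage points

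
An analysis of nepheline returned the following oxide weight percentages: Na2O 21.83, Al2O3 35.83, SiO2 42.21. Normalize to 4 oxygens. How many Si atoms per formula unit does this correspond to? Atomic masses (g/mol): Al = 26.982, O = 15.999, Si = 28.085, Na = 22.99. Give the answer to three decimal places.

1.000 Si apfu

21.83 wt% Na2O ÷ 61.979 g/mol = 0.35222 mol, giving 0.70444 Na and 0.35222 O.
35.83 wt% Al2O3 ÷ 101.961 g/mol = 0.35141 mol, giving 0.70282 Al and 1.05423 O.
42.21 wt% SiO2 ÷ 60.083 g/mol = 0.70253 mol, giving 0.70253 Si and 1.40506 O.
Oxygen sums to 2.81151; scaling by 4/2.81151 = 1.42272 puts the formula on 4 O.
Si: 0.70253 × 1.42272 = 1.000 atoms per formula unit.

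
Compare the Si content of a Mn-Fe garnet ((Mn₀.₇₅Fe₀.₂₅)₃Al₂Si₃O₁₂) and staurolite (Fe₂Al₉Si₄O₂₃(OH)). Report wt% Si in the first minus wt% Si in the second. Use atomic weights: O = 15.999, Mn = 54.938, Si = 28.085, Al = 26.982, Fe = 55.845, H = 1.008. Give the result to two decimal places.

3.81 percentage points

First mineral: 84.255 g Si in 495.701 g formula = 17.00 wt% Si.
Second mineral: 112.340 g Si in 851.852 g formula = 13.19 wt% Si.
17.00% − 13.19% gives a difference of 3.81 percentage points.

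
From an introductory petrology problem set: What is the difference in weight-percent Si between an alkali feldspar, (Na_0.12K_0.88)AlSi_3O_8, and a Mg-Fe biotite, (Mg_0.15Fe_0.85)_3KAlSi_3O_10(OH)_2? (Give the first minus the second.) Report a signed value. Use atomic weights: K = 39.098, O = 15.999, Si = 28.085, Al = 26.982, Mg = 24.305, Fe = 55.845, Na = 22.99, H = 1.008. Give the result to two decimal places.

First mineral: 84.255 g Si in 276.394 g formula = 30.48 wt% Si.
Second mineral: 84.255 g Si in 497.681 g formula = 16.93 wt% Si.
30.48% − 16.93% gives a difference of 13.55 percentage points.

13.55 percentage points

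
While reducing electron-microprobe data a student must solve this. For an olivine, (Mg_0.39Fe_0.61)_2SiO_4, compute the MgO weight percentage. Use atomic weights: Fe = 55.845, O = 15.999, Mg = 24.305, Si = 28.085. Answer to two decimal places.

Molar mass of (Mg_0.39Fe_0.61)_2SiO_4 = 0.78·24.305 + 1.22·55.845 + 1·28.085 + 4·15.999 = 179.170 g/mol.
Each formula unit contains 0.78 Mg, equivalent to 0.78/1 = 0.7800 mol MgO.
M(MgO) = 1×24.305 + 1×15.999 = 40.304 g/mol.
Mass of MgO per formula unit = 0.7800 × 40.304 = 31.437 g.
MgO wt% = 31.437 / 179.170 × 100 = 17.55%.

17.55 wt%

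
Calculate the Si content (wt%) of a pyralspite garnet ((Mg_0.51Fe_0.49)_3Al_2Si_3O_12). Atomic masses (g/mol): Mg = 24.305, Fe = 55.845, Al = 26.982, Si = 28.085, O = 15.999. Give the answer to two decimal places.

18.74 wt%

Molar mass of (Mg_0.51Fe_0.49)_3Al_2Si_3O_12: 1.53×24.305 + 1.47×55.845 + 2×26.982 + 3×28.085 + 12×15.999 = 449.486 g/mol.
Mass of Si per formula unit: 3 × 28.085 = 84.255 g.
Weight fraction Si = 84.255 / 449.486 = 0.1874.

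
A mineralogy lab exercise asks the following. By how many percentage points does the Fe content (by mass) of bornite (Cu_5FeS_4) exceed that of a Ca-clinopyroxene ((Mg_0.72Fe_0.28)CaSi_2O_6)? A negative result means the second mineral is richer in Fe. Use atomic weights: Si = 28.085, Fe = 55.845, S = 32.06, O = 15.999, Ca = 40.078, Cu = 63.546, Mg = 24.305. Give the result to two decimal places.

First mineral: 55.845 g Fe in 501.815 g formula = 11.13 wt% Fe.
Second mineral: 15.637 g Fe in 225.378 g formula = 6.94 wt% Fe.
11.13% − 6.94% gives a difference of 4.19 percentage points.

4.19 percentage points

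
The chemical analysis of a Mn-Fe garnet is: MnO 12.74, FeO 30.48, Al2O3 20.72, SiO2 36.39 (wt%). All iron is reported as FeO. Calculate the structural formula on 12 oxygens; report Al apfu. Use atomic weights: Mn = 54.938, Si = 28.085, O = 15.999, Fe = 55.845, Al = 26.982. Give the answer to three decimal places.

2.011 Al apfu

12.74 wt% MnO ÷ 70.937 g/mol = 0.17960 mol, giving 0.17960 Mn and 0.17960 O.
30.48 wt% FeO ÷ 71.844 g/mol = 0.42425 mol, giving 0.42425 Fe and 0.42425 O.
20.72 wt% Al2O3 ÷ 101.961 g/mol = 0.20321 mol, giving 0.40642 Al and 0.60963 O.
36.39 wt% SiO2 ÷ 60.083 g/mol = 0.60566 mol, giving 0.60566 Si and 1.21132 O.
Oxygen sums to 2.42480; scaling by 12/2.42480 = 4.94886 puts the formula on 12 O.
Al: 0.40642 × 4.94886 = 2.011 atoms per formula unit.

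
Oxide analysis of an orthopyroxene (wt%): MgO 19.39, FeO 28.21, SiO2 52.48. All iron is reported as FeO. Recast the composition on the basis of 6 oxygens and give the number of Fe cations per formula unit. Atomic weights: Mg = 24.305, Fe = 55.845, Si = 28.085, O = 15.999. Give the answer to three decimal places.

MgO (M=40.304): mol = 0.48109; Mg = 0.48109, O = 0.48109.
FeO (M=71.844): mol = 0.39266; Fe = 0.39266, O = 0.39266.
SiO2 (M=60.083): mol = 0.87346; Si = 0.87346, O = 1.74692.
ΣO = 2.62067; factor = 6/ΣO = 2.28949.
Fe apfu = 0.39266 × 2.28949 = 0.899.

0.899 Fe apfu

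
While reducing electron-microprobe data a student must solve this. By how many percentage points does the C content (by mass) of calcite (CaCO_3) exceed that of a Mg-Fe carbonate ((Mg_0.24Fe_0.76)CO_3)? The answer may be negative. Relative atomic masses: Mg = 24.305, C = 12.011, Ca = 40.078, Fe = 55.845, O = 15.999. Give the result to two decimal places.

C in CaCO_3: molar mass 100.086 g/mol; 1×12.011 = 12.011 g → 12.00 wt%.
C in (Mg_0.24Fe_0.76)CO_3: molar mass 108.283 g/mol; 1×12.011 = 12.011 g → 11.09 wt%.
Difference = 12.00 − 11.09 = 0.91 percentage points.

0.91 percentage points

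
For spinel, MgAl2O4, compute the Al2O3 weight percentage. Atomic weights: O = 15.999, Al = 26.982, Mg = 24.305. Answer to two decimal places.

71.67 wt%

M(MgAl2O4) = 142.265 g/mol; M(Al2O3) = 101.961 g/mol.
Moles Al2O3 per formula unit = 2 Al ÷ 2 = 1.0000.
Al2O3 fraction = (1.0000 × 101.961) / 142.265 = 101.961/142.265 = 0.7167.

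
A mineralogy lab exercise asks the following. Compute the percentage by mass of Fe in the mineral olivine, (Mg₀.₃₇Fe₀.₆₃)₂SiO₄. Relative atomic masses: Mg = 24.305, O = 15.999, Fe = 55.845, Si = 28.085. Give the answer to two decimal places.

M((Mg₀.₃₇Fe₀.₆₃)₂SiO₄) = 180.431 g/mol.
Fe contributes 1.26 × 55.845 = 70.365 g per mole.
70.365/180.431 = 0.3900 → 39.00%.

39.00 mass %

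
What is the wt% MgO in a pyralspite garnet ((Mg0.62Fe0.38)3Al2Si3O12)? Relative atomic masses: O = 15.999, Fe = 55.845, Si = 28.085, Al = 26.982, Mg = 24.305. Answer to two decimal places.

17.07 wt%

Molar mass of (Mg0.62Fe0.38)3Al2Si3O12 = 1.86*24.305 + 1.14*55.845 + 2*26.982 + 3*28.085 + 12*15.999 = 439.078 g/mol.
Each formula unit contains 1.86 Mg, equivalent to 1.86/1 = 1.8600 mol MgO.
M(MgO) = 1×24.305 + 1×15.999 = 40.304 g/mol.
Mass of MgO per formula unit = 1.8600 × 40.304 = 74.965 g.
MgO wt% = 74.965 / 439.078 × 100 = 17.07%.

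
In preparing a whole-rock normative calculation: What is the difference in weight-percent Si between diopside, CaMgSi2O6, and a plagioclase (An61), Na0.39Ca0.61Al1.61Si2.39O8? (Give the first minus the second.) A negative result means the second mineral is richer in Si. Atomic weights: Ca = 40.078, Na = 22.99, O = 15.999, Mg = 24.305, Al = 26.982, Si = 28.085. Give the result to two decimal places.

M(CaMgSi2O6) = 216.547 g/mol, so wt% Si = 56.170/216.547 × 100 = 25.94%.
M(Na0.39Ca0.61Al1.61Si2.39O8) = 271.970 g/mol, so wt% Si = 67.123/271.970 × 100 = 24.68%.
25.94 − 24.68 = 1.26 pp.

1.26 percentage points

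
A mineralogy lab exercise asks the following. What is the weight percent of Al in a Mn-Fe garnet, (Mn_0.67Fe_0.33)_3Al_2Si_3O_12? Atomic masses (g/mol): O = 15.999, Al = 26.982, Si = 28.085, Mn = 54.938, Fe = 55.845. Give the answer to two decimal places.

10.88 wt%

Molar mass of (Mn_0.67Fe_0.33)_3Al_2Si_3O_12: 2.01*54.938 + 0.99*55.845 + 2*26.982 + 3*28.085 + 12*15.999 = 495.919 g/mol.
Mass of Al per formula unit: 2 × 26.982 = 53.964 g.
Weight fraction Al = 53.964 / 495.919 = 0.1088.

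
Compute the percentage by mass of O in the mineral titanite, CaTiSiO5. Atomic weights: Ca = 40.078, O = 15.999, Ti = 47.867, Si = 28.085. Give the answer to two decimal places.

40.81 weight percent

Molar mass of CaTiSiO5: 1*40.078 + 1*47.867 + 1*28.085 + 5*15.999 = 196.025 g/mol.
Mass of O per formula unit: 5 × 15.999 = 79.995 g.
Weight fraction O = 79.995 / 196.025 = 0.4081.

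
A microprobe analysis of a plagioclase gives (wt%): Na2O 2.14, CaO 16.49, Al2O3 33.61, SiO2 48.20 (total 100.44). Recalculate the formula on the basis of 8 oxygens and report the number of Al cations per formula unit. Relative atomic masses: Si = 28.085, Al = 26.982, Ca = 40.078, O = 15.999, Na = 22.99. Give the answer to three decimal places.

1.805 Al apfu

Na2O (M=61.979): mol = 0.03453; Na = 0.06906, O = 0.03453.
CaO (M=56.077): mol = 0.29406; Ca = 0.29406, O = 0.29406.
Al2O3 (M=101.961): mol = 0.32964; Al = 0.65928, O = 0.98892.
SiO2 (M=60.083): mol = 0.80222; Si = 0.80222, O = 1.60444.
ΣO = 2.92195; factor = 8/ΣO = 2.73790.
Al apfu = 0.65928 × 2.73790 = 1.805.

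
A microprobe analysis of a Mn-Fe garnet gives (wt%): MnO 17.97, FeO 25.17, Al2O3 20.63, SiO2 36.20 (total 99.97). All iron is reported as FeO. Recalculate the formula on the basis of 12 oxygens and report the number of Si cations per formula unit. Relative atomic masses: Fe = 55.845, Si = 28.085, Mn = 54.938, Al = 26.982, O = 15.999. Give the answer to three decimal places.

MnO (M=70.937): mol = 0.25332; Mn = 0.25332, O = 0.25332.
FeO (M=71.844): mol = 0.35034; Fe = 0.35034, O = 0.35034.
Al2O3 (M=101.961): mol = 0.20233; Al = 0.40466, O = 0.60699.
SiO2 (M=60.083): mol = 0.60250; Si = 0.60250, O = 1.20500.
ΣO = 2.41565; factor = 12/ΣO = 4.96761.
Si apfu = 0.60250 × 4.96761 = 2.993.

2.993 Si apfu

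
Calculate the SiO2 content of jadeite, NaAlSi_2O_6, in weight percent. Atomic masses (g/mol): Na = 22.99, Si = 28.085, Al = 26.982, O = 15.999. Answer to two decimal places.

59.45 wt%

Formula mass = 202.136 g/mol.
2 Si → 2.0000 mol SiO2 per formula unit; M(SiO2) = 60.083, so SiO2 mass = 120.166 g.
120.166/202.136 × 100 = 59.45 wt%.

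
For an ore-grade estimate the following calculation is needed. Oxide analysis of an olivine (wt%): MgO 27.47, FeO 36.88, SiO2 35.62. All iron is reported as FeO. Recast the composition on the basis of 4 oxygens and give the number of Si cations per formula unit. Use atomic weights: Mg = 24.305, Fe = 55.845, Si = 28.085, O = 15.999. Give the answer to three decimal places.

27.47 wt% MgO ÷ 40.304 g/mol = 0.68157 mol, giving 0.68157 Mg and 0.68157 O.
36.88 wt% FeO ÷ 71.844 g/mol = 0.51333 mol, giving 0.51333 Fe and 0.51333 O.
35.62 wt% SiO2 ÷ 60.083 g/mol = 0.59285 mol, giving 0.59285 Si and 1.18570 O.
Oxygen sums to 2.38060; scaling by 4/2.38060 = 1.68025 puts the formula on 4 O.
Si: 0.59285 × 1.68025 = 0.996 atoms per formula unit.

0.996 Si apfu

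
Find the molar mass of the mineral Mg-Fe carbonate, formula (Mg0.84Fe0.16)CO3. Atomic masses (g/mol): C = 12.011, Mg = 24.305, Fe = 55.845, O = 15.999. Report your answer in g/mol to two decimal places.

The formula mass is the sum 0.84(24.305) + 0.16(55.845) + 1(12.011) + 3(15.999).

89.36 g/mol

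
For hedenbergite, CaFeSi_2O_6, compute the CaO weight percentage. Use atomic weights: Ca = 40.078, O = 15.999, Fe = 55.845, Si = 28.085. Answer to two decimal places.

22.60 wt%

Formula mass = 248.087 g/mol.
1 Ca → 1.0000 mol CaO per formula unit; M(CaO) = 56.077, so CaO mass = 56.077 g.
56.077/248.087 × 100 = 22.60 wt%.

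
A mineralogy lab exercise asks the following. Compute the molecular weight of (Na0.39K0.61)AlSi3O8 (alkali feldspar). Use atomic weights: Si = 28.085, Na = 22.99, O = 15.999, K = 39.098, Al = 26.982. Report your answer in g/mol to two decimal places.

272.04 g/mol

The formula mass is the sum 0.39*22.99 + 0.61*39.098 + 1*26.982 + 3*28.085 + 8*15.999.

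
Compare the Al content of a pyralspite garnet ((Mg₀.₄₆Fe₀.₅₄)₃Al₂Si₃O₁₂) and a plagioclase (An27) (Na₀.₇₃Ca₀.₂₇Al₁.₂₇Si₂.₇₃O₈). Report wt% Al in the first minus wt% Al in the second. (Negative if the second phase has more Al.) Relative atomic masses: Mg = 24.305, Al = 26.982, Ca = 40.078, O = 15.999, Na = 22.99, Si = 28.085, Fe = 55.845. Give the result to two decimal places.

M((Mg₀.₄₆Fe₀.₅₄)₃Al₂Si₃O₁₂) = 454.217 g/mol, so wt% Al = 53.964/454.217 × 100 = 11.88%.
M(Na₀.₇₃Ca₀.₂₇Al₁.₂₇Si₂.₇₃O₈) = 266.535 g/mol, so wt% Al = 34.267/266.535 × 100 = 12.86%.
11.88 − 12.86 = -0.98 pp.

-0.98 percentage points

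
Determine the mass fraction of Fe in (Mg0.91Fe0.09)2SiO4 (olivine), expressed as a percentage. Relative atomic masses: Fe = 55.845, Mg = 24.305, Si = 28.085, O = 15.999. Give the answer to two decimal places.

6.87 mass %

Molar mass of (Mg0.91Fe0.09)2SiO4: 1.82×24.305 + 0.18×55.845 + 1×28.085 + 4×15.999 = 146.368 g/mol.
Mass of Fe per formula unit: 0.18 × 55.845 = 10.052 g.
Weight fraction Fe = 10.052 / 146.368 = 0.0687.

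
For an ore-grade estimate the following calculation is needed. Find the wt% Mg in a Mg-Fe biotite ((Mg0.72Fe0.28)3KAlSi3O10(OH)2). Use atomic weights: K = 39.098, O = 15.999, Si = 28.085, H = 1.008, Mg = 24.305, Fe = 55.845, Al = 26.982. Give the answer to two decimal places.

Formula mass = 2.16×24.305 + 0.84×55.845 + 1×39.098 + 1×26.982 + 3×28.085 + 12×15.999 + 2×1.008 = 443.748 g/mol, of which 52.499 g is Mg.
So Mg makes up 52.499/443.748 = 0.1183 of the mass, i.e. 11.83%.

11.83 weight percent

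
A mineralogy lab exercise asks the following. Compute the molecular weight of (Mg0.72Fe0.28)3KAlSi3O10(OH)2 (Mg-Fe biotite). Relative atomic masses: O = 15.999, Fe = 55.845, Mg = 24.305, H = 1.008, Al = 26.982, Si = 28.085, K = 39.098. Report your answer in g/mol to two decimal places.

M = 2.16*24.305 + 0.84*55.845 + 1*39.098 + 1*26.982 + 3*28.085 + 12*15.999 + 2*1.008

443.75 g/mol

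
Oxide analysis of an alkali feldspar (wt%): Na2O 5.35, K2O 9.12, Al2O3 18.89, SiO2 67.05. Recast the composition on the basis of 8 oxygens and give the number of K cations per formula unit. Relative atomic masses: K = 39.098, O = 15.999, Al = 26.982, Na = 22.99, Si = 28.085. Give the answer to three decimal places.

5.35 wt% Na2O ÷ 61.979 g/mol = 0.08632 mol, giving 0.17264 Na and 0.08632 O.
9.12 wt% K2O ÷ 94.195 g/mol = 0.09682 mol, giving 0.19364 K and 0.09682 O.
18.89 wt% Al2O3 ÷ 101.961 g/mol = 0.18527 mol, giving 0.37054 Al and 0.55581 O.
67.05 wt% SiO2 ÷ 60.083 g/mol = 1.11596 mol, giving 1.11596 Si and 2.23192 O.
Oxygen sums to 2.97087; scaling by 8/2.97087 = 2.69281 puts the formula on 8 O.
K: 0.19364 × 2.69281 = 0.521 atoms per formula unit.

0.521 K apfu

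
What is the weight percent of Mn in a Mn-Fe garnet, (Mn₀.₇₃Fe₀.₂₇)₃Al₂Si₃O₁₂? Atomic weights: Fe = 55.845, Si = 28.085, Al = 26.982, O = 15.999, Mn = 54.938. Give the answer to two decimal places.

Molar mass of (Mn₀.₇₃Fe₀.₂₇)₃Al₂Si₃O₁₂: 2.19×54.938 + 0.81×55.845 + 2×26.982 + 3×28.085 + 12×15.999 = 495.756 g/mol.
Mass of Mn per formula unit: 2.19 × 54.938 = 120.314 g.
Weight fraction Mn = 120.314 / 495.756 = 0.2427.

24.27 mass %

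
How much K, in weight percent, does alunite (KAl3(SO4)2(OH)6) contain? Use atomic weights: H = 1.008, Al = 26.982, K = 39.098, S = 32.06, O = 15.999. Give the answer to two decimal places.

9.44 weight percent

Molar mass of KAl3(SO4)2(OH)6: 1×39.098 + 3×26.982 + 2×32.06 + 14×15.999 + 6×1.008 = 414.198 g/mol.
Mass of K per formula unit: 1 × 39.098 = 39.098 g.
Weight fraction K = 39.098 / 414.198 = 0.0944.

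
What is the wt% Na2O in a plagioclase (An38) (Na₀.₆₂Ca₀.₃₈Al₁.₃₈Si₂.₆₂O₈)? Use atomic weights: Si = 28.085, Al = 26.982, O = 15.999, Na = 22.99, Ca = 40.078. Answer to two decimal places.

M(Na₀.₆₂Ca₀.₃₈Al₁.₃₈Si₂.₆₂O₈) = 268.293 g/mol; M(Na2O) = 61.979 g/mol.
Moles Na2O per formula unit = 0.62 Na ÷ 2 = 0.3100.
Na2O fraction = (0.3100 × 61.979) / 268.293 = 19.213/268.293 = 0.0716.

7.16 wt%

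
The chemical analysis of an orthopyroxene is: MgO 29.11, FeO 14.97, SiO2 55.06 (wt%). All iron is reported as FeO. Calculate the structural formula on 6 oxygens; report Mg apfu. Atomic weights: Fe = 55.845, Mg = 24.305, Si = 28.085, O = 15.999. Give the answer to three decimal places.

MgO: 29.11/40.304 = 0.72226 mol → 0.72226 mol Mg, 0.72226 mol O.
FeO: 14.97/71.844 = 0.20837 mol → 0.20837 mol Fe, 0.20837 mol O.
SiO2: 55.06/60.083 = 0.91640 mol → 0.91640 mol Si, 1.83280 mol O.
Total oxygen = 2.76343 mol. Normalization factor = 6/2.76343 = 2.17121.
Mg per 6 O = 0.72226 × 2.17121 = 1.568.

1.568 Mg apfu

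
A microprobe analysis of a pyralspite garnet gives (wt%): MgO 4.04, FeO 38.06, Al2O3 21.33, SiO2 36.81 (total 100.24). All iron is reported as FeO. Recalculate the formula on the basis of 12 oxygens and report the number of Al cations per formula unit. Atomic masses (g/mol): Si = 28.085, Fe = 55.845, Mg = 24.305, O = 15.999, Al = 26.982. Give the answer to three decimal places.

MgO (M=40.304): mol = 0.10024; Mg = 0.10024, O = 0.10024.
FeO (M=71.844): mol = 0.52976; Fe = 0.52976, O = 0.52976.
Al2O3 (M=101.961): mol = 0.20920; Al = 0.41840, O = 0.62760.
SiO2 (M=60.083): mol = 0.61265; Si = 0.61265, O = 1.22530.
ΣO = 2.48290; factor = 12/ΣO = 4.83306.
Al apfu = 0.41840 × 4.83306 = 2.022.

2.022 Al apfu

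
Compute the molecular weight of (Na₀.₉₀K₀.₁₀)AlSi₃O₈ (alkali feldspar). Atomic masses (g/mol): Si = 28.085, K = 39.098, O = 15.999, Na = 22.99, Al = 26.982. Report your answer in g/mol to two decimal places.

263.83 g/mol

M = 0.90×22.99 + 0.10×39.098 + 1×26.982 + 3×28.085 + 8×15.999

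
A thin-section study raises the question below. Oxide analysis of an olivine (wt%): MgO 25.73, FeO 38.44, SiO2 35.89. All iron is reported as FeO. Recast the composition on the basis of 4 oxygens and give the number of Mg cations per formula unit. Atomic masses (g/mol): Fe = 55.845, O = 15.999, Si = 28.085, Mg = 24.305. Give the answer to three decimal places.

MgO: 25.73/40.304 = 0.63840 mol → 0.63840 mol Mg, 0.63840 mol O.
FeO: 38.44/71.844 = 0.53505 mol → 0.53505 mol Fe, 0.53505 mol O.
SiO2: 35.89/60.083 = 0.59734 mol → 0.59734 mol Si, 1.19468 mol O.
Total oxygen = 2.36813 mol. Normalization factor = 4/2.36813 = 1.68910.
Mg per 4 O = 0.63840 × 1.68910 = 1.078.

1.078 Mg apfu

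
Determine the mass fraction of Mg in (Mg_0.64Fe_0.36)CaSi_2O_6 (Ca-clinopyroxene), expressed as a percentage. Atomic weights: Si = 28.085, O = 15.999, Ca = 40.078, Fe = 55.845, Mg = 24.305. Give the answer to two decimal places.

6.83 weight percent

M((Mg_0.64Fe_0.36)CaSi_2O_6) = 227.901 g/mol.
Mg contributes 0.64 × 24.305 = 15.555 g per mole.
15.555/227.901 = 0.0683 → 6.83%.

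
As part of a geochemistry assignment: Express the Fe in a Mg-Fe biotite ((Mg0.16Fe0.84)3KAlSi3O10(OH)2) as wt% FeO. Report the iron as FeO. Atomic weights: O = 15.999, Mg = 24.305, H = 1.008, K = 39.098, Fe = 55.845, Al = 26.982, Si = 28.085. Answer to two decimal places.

36.45 wt%

Formula mass = 496.735 g/mol.
2.52 Fe → 2.5200 mol FeO per formula unit; M(FeO) = 71.844, so FeO mass = 181.047 g.
181.047/496.735 × 100 = 36.45 wt%.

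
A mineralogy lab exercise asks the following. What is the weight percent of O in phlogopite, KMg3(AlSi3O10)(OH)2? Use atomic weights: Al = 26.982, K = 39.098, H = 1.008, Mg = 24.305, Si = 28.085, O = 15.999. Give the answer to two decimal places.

46.01 wt%

Molar mass of KMg3(AlSi3O10)(OH)2: 1×39.098 + 3×24.305 + 1×26.982 + 3×28.085 + 12×15.999 + 2×1.008 = 417.254 g/mol.
Mass of O per formula unit: 12 × 15.999 = 191.988 g.
Weight fraction O = 191.988 / 417.254 = 0.4601.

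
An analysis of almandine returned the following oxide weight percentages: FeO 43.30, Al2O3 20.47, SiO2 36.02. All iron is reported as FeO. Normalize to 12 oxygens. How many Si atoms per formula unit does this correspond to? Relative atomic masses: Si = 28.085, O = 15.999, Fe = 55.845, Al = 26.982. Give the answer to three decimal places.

2.993 Si apfu

FeO: 43.30/71.844 = 0.60269 mol → 0.60269 mol Fe, 0.60269 mol O.
Al2O3: 20.47/101.961 = 0.20076 mol → 0.40152 mol Al, 0.60228 mol O.
SiO2: 36.02/60.083 = 0.59950 mol → 0.59950 mol Si, 1.19900 mol O.
Total oxygen = 2.40397 mol. Normalization factor = 12/2.40397 = 4.99174.
Si per 12 O = 0.59950 × 4.99174 = 2.993.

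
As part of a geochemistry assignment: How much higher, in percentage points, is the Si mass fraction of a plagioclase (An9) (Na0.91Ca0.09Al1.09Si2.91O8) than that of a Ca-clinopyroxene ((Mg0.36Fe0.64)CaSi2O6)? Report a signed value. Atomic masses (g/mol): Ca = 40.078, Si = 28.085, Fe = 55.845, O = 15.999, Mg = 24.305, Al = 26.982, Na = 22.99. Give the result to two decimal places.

7.27 percentage points

First mineral: 81.727 g Si in 263.658 g formula = 31.00 wt% Si.
Second mineral: 56.170 g Si in 236.733 g formula = 23.73 wt% Si.
31.00% − 23.73% gives a difference of 7.27 percentage points.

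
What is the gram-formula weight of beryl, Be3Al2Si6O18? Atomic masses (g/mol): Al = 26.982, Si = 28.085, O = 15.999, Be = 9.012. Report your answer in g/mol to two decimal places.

537.49 g/mol

M = 3×9.012 + 2×26.982 + 6×28.085 + 18×15.999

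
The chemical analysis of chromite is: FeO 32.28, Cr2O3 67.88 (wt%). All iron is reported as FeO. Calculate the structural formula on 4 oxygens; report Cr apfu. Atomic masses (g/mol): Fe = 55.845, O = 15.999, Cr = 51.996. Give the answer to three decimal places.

1.997 Cr apfu

32.28 wt% FeO ÷ 71.844 g/mol = 0.44931 mol, giving 0.44931 Fe and 0.44931 O.
67.88 wt% Cr2O3 ÷ 151.989 g/mol = 0.44661 mol, giving 0.89322 Cr and 1.33983 O.
Oxygen sums to 1.78914; scaling by 4/1.78914 = 2.23571 puts the formula on 4 O.
Cr: 0.89322 × 2.23571 = 1.997 atoms per formula unit.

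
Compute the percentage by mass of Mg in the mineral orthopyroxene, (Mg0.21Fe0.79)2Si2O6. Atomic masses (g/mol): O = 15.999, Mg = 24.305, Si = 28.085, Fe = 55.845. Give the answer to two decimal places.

Molar mass of (Mg0.21Fe0.79)2Si2O6: 0.42×24.305 + 1.58×55.845 + 2×28.085 + 6×15.999 = 250.607 g/mol.
Mass of Mg per formula unit: 0.42 × 24.305 = 10.208 g.
Weight fraction Mg = 10.208 / 250.607 = 0.0407.

4.07 wt%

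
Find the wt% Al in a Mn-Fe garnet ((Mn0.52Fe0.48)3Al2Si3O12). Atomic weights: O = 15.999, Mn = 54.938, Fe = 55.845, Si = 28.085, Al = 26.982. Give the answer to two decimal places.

Molar mass of (Mn0.52Fe0.48)3Al2Si3O12: 1.56*54.938 + 1.44*55.845 + 2*26.982 + 3*28.085 + 12*15.999 = 496.327 g/mol.
Mass of Al per formula unit: 2 × 26.982 = 53.964 g.
Weight fraction Al = 53.964 / 496.327 = 0.1087.

10.87 weight percent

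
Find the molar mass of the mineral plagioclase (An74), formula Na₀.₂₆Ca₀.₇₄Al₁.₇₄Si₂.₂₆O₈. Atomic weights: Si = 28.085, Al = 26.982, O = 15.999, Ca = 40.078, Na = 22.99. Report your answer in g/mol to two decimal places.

The formula mass is the sum 0.26*22.99 + 0.74*40.078 + 1.74*26.982 + 2.26*28.085 + 8*15.999.

274.05 g/mol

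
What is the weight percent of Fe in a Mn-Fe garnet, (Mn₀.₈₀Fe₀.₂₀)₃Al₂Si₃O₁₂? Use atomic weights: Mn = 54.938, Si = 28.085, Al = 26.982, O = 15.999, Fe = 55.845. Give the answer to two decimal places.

6.76 weight percent

M((Mn₀.₈₀Fe₀.₂₀)₃Al₂Si₃O₁₂) = 495.565 g/mol.
Fe contributes 0.60 × 55.845 = 33.507 g per mole.
33.507/495.565 = 0.0676 → 6.76%.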